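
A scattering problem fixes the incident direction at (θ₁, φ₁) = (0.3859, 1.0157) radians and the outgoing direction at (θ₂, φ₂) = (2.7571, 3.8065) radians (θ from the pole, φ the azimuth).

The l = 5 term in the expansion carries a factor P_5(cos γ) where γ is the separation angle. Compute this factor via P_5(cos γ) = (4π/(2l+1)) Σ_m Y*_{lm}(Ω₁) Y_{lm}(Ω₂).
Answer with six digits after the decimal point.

-0.874855

Term-by-term m-sum for l=5 (normalisation 4π/11 = 1.142397):
  m=-5: Y*=0.00126 - 0.00327j  Y=0.00339 - 0.00063j  product 0.00000 - 0.00001j
  m=-4: Y*=-0.01651 - 0.02173j  Y=0.02386 + 0.01248j  product -0.00012 - 0.00072j
  m=-3: Y*=-0.12350 + 0.01170j  Y=0.05057 + 0.11205j  product -0.00756 - 0.01325j
  m=-2: Y*=-0.15573 + 0.31383j  Y=-0.08324 + 0.33869j  product -0.09333 - 0.07887j
  m=-1: Y*=0.28302 + 0.45639j  Y=-0.42320 + 0.33179j  product -0.27120 - 0.09924j
  m=+0: Y*=0.14420 + 0.00000j  Y=-0.14834 + 0.00000j  product -0.02139 + 0.00000j
  m=+1: Y*=-0.28302 + 0.45639j  Y=0.42320 + 0.33179j  product -0.27120 + 0.09924j
  m=+2: Y*=-0.15573 - 0.31383j  Y=-0.08324 - 0.33869j  product -0.09333 + 0.07887j
  m=+3: Y*=0.12350 + 0.01170j  Y=-0.05057 + 0.11205j  product -0.00756 + 0.01325j
  m=+4: Y*=-0.01651 + 0.02173j  Y=0.02386 - 0.01248j  product -0.00012 + 0.00072j
  m=+5: Y*=-0.00126 - 0.00327j  Y=-0.00339 - 0.00063j  product 0.00000 + 0.00001j
Σ over m = -0.76581 - 0.00000j; ×(4π/11) → -0.87486 - 0.00000j. Real part: -0.874855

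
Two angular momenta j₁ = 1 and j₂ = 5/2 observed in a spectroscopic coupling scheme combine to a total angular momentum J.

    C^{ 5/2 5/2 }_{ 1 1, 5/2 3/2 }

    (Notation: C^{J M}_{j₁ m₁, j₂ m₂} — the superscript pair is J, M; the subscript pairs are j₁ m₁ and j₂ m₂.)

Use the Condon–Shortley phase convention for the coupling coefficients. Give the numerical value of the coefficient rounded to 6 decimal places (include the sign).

+√(2/7) ≈ +0.534522

triangle: 1!·1!·4!/7! = 24/5040
(j±m)!: 2!·0!·4!·1!·5!·0! = 5760
prefactor² = (2J+1)·Δ·N² = 1152/7
  k=0: +1/(0!·1!·0!·4!·1!·0!) = 1/24
Σ = 1/24  ⇒  CG² = 1152/7·(1/24)² = 2/7
CG = +√(2/7) = +0.534522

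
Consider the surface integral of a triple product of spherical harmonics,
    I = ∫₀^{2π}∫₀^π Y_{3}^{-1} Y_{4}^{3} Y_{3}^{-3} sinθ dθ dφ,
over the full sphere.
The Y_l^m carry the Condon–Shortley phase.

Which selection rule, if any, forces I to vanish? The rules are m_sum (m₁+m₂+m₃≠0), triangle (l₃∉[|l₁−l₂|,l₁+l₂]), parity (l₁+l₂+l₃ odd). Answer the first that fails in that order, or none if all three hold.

m₁+m₂+m₃ = -1 + 3 − 3 = -1  ✗
triangle: |3−4|=1 ≤ l₃=3 ≤ 3+4=7
parity: l₁+l₂+l₃ = 10 is even

m_sum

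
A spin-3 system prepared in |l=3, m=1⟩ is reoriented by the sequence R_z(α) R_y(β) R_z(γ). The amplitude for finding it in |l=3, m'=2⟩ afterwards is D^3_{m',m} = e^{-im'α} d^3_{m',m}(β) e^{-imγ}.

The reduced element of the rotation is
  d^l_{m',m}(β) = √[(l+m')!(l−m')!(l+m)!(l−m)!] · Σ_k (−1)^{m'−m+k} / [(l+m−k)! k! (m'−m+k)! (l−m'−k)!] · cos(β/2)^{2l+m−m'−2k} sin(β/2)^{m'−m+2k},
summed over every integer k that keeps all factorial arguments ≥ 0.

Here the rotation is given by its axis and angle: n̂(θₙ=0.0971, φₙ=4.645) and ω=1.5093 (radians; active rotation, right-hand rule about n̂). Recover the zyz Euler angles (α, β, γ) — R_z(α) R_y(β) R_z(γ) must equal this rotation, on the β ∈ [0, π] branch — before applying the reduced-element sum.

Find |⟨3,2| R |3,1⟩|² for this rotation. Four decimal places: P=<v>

Axis–angle → zyz. n̂ = (sinθₙcosφₙ, sinθₙsinφₙ, cosθₙ) = (-0.006528, -0.096727, +0.995289), ω = 1.5093.
R = I cosω + sinω [n̂]ₓ + (1−cosω) n̂n̂ᵀ gives
  R = [+0.061498, -0.992815, -0.102643; +0.994001, +0.070239, -0.083839; +0.090446, -0.096871, +0.991179]
β = atan2(√(R₁₃²+R₂₃²), R₃₃) = 0.132922; α = atan2(R₂₃, R₁₃) mod 2π = 3.826498; γ = atan2(R₃₂, −R₃₁) mod 2π = 3.961276
First d^3_{2,1}(β=0.1329), then the phase factors e^{-i(2)α} and e^{-i(1)γ}:
With c≡cos(β/2)=0.997792 and s≡sin(β/2)=0.066412, N=[120·1·24·2]^{1/2}=75.894664
Admissible k: 0..1 (factorial args all ≥0)
  k=0: (−1)^1·75.8947/(24)·0.9978^5·0.0664^1 = -0.207706
  k=1: (−1)^2·75.8947/(12)·0.9978^3·0.0664^3 = +0.001840
d^3_{2,1}(0.1329) = -0.207706 +0.001840 = -0.205866
|D^3_{2,1}|² = |d^3_{2,1}(β)|² = (-0.205866)² = 0.042381 (the z-rotation phases have unit modulus)

P=0.0424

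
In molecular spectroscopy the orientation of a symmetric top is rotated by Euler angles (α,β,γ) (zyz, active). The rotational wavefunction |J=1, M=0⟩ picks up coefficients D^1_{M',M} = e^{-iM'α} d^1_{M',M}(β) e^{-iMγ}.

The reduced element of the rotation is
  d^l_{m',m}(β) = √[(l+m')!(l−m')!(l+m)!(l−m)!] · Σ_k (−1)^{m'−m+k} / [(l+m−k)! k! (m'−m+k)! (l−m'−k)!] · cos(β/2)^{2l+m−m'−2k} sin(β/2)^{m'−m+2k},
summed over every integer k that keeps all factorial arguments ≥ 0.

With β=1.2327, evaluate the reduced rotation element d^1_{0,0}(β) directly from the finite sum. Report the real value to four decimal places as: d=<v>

d^1_{0,0}(β=1.2327) via the finite sum:
c=cos(1.232700/2)=0.815994, s=sin(1.232700/2)=0.578061; N=√[1·1·1·1]=1.000000
k∈{0,1} keeps every argument non-negative
  k=0: (−1)^0·1.0000/(1)·0.8160^2·0.5781^0 = +0.665846
  k=1: (−1)^1·1.0000/(1)·0.8160^0·0.5781^2 = -0.334154
d^1_{0,0}(1.2327) = +0.665846 -0.334154 = +0.331692

d=0.3317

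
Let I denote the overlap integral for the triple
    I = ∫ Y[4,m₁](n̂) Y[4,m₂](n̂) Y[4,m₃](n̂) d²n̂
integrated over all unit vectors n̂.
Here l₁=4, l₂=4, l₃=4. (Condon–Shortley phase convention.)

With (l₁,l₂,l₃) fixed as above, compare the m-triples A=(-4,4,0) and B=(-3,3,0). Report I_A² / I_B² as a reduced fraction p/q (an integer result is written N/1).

Shared (l₁,l₂,l₃)=(4,4,4): N and (l;000)² cancel in I_A²/I_B².
A: Δ = 4!·4!·4!/13! = 1/450450; Racah Σ t=4..4: t=4:+1/13824 = 1/13824; ⇒ 3j(4 4 4; -4 4 0)² = 14/1287, sgn +1
B: Δ = 4!·4!·4!/13! = 1/450450; Racah Σ t=3..4: t=3:−1/3456 t=4:+1/864 = 1/1152; ⇒ 3j(4 4 4; -3 3 0)² = 7/286, sgn +1
I_A²/I_B² = (14/1287)/(7/286) = 4/9

4/9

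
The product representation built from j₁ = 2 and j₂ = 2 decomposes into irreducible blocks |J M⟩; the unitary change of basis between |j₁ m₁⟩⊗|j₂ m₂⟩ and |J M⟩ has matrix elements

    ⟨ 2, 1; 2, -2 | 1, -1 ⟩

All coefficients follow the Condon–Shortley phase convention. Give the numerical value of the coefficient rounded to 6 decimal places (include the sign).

+√(1/5) ≈ +0.447214

j₁+j₂−J=3  J+j₁−j₂=1  J−j₁+j₂=1  j₁+j₂+J+1=6
(j₁±m₁, j₂±m₂, J±M) = (3,1,0,4,0,2)
P² = 36/5
sum k=0..0:
  [0] +1/6 = 1/6
S = 1/6
C² = P²·S² = 1/5 ; C = +0.447214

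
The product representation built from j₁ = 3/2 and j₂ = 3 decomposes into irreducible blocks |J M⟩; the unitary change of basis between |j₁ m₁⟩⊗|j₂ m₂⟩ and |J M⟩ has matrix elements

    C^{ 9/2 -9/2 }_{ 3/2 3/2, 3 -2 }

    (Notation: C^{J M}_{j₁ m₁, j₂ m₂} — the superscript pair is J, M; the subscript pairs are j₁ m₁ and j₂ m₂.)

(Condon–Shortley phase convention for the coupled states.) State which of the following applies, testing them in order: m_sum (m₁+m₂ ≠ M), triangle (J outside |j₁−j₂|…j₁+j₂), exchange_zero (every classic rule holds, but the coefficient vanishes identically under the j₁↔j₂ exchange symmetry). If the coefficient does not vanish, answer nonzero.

m-sum: m₁+m₂ = 3/2+(-2) = -1/2, M = -9/2  ✗ ⇒ coefficient is 0

m_sum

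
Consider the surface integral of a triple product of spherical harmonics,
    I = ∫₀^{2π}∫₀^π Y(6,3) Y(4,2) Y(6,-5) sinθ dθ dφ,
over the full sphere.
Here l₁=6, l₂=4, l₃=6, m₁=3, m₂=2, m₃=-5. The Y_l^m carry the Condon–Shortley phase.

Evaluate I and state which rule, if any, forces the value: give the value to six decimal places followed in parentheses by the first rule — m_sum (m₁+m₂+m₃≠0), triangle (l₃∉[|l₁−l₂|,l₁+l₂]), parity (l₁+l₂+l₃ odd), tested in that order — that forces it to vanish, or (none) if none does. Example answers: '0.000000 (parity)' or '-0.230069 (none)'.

m-sum 0 ✓  L=16 even ✓  2≤6≤10 ✓
Π(2lᵢ+1) = 13×9×13 = 1521
triangle coeff Δ(6,4,6) = 1/15315300
Σ_t [0,4]: t=0:+1/829440 t=1:−1/25920 t=2:+1/9216 t=3:−1/25920 t=4:+1/829440 = 7/207360
(3j)²=28/2431 [(6 4 6; 0 0 0)], sign=+1
Σ_t [2,3]: t=2:+1/483840 t=3:−1/1451520 = 1/725760
(3j)²=24/1547 [(6 4 6; 3 2 -5)], sign=-1
⇒ 4πI² = 864/3179
I = (-1)√(864/3179/(4π)) = -0.14706410
No selection rule forces the value: the integral is nonzero (none).

-0.147064 (none)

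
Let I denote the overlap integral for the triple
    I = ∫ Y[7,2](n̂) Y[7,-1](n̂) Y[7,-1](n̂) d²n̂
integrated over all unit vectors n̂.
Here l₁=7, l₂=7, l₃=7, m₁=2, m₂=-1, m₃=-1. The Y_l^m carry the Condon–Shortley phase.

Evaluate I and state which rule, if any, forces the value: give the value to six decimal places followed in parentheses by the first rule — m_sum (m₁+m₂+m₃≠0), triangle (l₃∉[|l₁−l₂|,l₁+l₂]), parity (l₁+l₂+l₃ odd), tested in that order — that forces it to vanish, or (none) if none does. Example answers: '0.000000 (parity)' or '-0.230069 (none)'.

0.000000 (parity)

L=21 odd ⇒ parity kills the (l;000) factor ⇒ I = 0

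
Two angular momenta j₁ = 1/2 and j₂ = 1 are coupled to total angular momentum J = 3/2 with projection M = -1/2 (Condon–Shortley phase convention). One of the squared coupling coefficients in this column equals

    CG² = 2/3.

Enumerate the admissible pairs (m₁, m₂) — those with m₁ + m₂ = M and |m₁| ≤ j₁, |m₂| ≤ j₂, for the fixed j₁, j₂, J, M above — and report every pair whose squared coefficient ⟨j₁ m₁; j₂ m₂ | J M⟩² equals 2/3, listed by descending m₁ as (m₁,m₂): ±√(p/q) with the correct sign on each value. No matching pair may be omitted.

(-1/2,0): +√(2/3)

Admissible pairs with m₁+m₂ = M = -1/2: (-1/2,0), (1/2,-1)
  (m₁,m₂)=(1/2,-1): CG² = 1/3, CG = +√(1/3)
  (m₁,m₂)=(-1/2,0): CG² = 2/3, CG = +√(2/3)   ← matches the target
Pairs with CG² = 2/3: (-1/2,0): +√(2/3)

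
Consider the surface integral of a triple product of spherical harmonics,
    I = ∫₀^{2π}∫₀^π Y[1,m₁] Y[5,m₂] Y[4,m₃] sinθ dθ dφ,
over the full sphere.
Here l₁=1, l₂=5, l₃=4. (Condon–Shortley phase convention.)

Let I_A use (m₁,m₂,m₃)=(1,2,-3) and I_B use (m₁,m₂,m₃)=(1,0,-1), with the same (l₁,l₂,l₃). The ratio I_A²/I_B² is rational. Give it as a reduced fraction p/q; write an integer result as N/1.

Shared (l₁,l₂,l₃)=(1,5,4): N and (l;000)² cancel in I_A²/I_B².
A: Δ = 2!·0!·8!/11! = 1/495; Racah Σ t=0..0: t=0:+1/10080 = 1/10080; ⇒ 3j(1 5 4; 1 2 -3)² = 1/165, sgn -1
B: Δ = 2!·0!·8!/11! = 1/495; Racah Σ t=0..0: t=0:+1/1440 = 1/1440; ⇒ 3j(1 5 4; 1 0 -1)² = 2/99, sgn -1
I_A²/I_B² = (1/165)/(2/99) = 3/10

3/10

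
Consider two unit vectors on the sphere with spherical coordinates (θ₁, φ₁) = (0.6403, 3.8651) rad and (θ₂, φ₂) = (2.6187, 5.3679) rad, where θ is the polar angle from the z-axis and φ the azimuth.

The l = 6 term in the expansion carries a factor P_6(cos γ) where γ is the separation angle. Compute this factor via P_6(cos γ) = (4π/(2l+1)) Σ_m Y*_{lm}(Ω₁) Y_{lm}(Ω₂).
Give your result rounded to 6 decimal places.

-0.042262

Expand P_6 via completeness: Σ_{m} conj(Y_{6,m}) at Ω₁ times Y_{6,m} at Ω₂ —
  term(m=-6) = (-0.000151, -0.000065)   from Y*(Ω₁)=(-0.007971, -0.020470), Y(Ω₂)=(0.005266, -0.005330)
  term(m=-5) = (-0.001534, 0.004336)   from Y*(Ω₁)=(0.090789, 0.046799), Y(Ω₂)=(0.006104, 0.044616)
  term(m=-4) = (0.042821, 0.011943)   from Y*(Ω₁)=(-0.267658, 0.067650), Y(Ω₂)=(-0.139778, -0.079948)
  term(m=-3) = (0.033963, -0.164181)   from Y*(Ω₁)=(0.256118, -0.374588), Y(Ω₂)=(0.340915, -0.142426)
  term(m=-2) = (-0.174759, -0.023914)   from Y*(Ω₁)=(0.044086, 0.354335), Y(Ω₂)=(-0.126887, 0.477416)
  term(m=-1) = (0.001657, -0.024336)   from Y*(Ω₁)=(0.095461, 0.084320), Y(Ω₂)=(-0.116739, -0.151819)
  term(m=+0) = (0.152284, 0.000000)   from Y*(Ω₁)=(-0.401221, -0.000000), Y(Ω₂)=(-0.379550, 0.000000)
  term(m=+1) = (0.001657, 0.024336)   from Y*(Ω₁)=(-0.095461, 0.084320), Y(Ω₂)=(0.116739, -0.151819)
  term(m=+2) = (-0.174759, 0.023914)   from Y*(Ω₁)=(0.044086, -0.354335), Y(Ω₂)=(-0.126887, -0.477416)
  term(m=+3) = (0.033963, 0.164181)   from Y*(Ω₁)=(-0.256118, -0.374588), Y(Ω₂)=(-0.340915, -0.142426)
  term(m=+4) = (0.042821, -0.011943)   from Y*(Ω₁)=(-0.267658, -0.067650), Y(Ω₂)=(-0.139778, 0.079948)
  term(m=+5) = (-0.001534, -0.004336)   from Y*(Ω₁)=(-0.090789, 0.046799), Y(Ω₂)=(-0.006104, 0.044616)
  term(m=+6) = (-0.000151, 0.000065)   from Y*(Ω₁)=(-0.007971, 0.020470), Y(Ω₂)=(0.005266, 0.005330)
Σ over m = (-0.043720, 0.000000); ×(4π/13) → (-0.042262, 0.000000). Real part: -0.042262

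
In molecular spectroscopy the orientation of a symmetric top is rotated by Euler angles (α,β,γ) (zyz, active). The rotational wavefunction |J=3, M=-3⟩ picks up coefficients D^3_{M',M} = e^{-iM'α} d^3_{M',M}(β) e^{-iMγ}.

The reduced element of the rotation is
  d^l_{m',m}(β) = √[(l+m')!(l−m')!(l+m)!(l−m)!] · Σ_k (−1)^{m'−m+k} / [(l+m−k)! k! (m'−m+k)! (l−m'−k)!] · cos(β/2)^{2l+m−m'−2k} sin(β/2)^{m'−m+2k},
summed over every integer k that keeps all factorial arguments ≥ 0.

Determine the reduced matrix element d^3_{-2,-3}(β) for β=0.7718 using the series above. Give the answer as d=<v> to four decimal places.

d=-0.6293

d^3_{-2,-3}(β=0.7718) via the finite sum:
Half-angle: c=0.926460, s=0.376393. N=√(1·120·1·720)=293.938769
Admissible k: 0..0 (factorial args all ≥0)
  k=0: (−1)^1·293.9388/(120)·0.9265^5·0.3764^1 = -0.629290
d^3_{-2,-3}(0.7718) = -0.629290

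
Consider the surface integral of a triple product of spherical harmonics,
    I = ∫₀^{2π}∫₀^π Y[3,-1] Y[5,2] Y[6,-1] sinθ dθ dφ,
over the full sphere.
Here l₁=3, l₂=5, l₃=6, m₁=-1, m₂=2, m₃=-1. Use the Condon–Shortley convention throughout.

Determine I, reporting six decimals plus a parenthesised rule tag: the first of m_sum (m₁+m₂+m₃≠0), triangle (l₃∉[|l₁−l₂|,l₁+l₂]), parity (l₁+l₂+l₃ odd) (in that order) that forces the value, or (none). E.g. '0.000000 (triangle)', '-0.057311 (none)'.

0.080575 (none)

Rules hold: Σm=0, L=14 even, 2≤6≤8.
N = 7·11·13 = 1001
Δ = 2!·4!·8!/15! = 1/675675
Racah Σ t=0..2: t=0:+1/8640 t=1:−1/2304 t=2:+1/8640 = -7/34560
⇒ 3j(3 5 6; 0 0 0)² = 7/429, sgn -1
Racah Σ t=0..2: t=0:+1/241920 t=1:−1/8640 t=2:+1/5760 = 1/16128
⇒ 3j(3 5 6; -1 2 -1)² = 5/1001, sgn -1
4πI² = N·(3j₀)²·(3jₘ)² = 35/429
I = +1·√(0.0815851/4π) = 0.08057502
No selection rule forces the value: the integral is nonzero (none).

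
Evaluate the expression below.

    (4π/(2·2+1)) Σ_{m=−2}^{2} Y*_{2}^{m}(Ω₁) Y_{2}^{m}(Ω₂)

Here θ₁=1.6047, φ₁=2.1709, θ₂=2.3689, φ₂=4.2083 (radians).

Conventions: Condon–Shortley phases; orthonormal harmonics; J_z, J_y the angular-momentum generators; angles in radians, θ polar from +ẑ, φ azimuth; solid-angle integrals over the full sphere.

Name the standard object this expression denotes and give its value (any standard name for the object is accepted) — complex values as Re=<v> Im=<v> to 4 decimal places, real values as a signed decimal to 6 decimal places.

This sum is the spherical-harmonic addition theorem: it equals the Legendre polynomial P_l(cos γ) of the angle γ between the two directions.
Term-by-term m-sum for l=2 (normalisation 4π/5 = 2.513274):
  [-2]  conj(Y_{2,-2})(Ω₁) = (-0.139734, -0.359638) ; Y_{2,-2}(Ω₂) = (-0.100402, -0.159216) ; Δ = (-0.043231, 0.058356)
  [-1]  conj(Y_{2,-1})(Ω₁) = (0.014780, -0.021599) ; Y_{2,-1}(Ω₂) = (0.186514, -0.338118) ; Δ = (-0.004546, -0.009026)
  [+0]  conj(Y_{2,0})(Ω₁) = (-0.314304, -0.000000) ; Y_{2,0}(Ω₂) = (0.169716, 0.000000) ; Δ = (-0.053343, -0.000000)
  [+1]  conj(Y_{2,1})(Ω₁) = (-0.014780, -0.021599) ; Y_{2,1}(Ω₂) = (-0.186514, -0.338118) ; Δ = (-0.004546, 0.009026)
  [+2]  conj(Y_{2,2})(Ω₁) = (-0.139734, 0.359638) ; Y_{2,2}(Ω₂) = (-0.100402, 0.159216) ; Δ = (-0.043231, -0.058356)
Accumulated sum (-0.148897, 0.000000); after 4π/(2l+1) scaling, (-0.374218, 0.000000) ⇒ P_2 = -0.374218

Legendre polynomial (addition theorem), -0.374218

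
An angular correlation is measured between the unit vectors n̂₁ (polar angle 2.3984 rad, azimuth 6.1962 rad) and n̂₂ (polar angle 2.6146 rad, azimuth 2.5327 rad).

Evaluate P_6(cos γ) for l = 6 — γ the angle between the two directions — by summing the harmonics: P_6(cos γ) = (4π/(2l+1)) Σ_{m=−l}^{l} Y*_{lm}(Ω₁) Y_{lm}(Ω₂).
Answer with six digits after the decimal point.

0.207810

Term-by-term m-sum for l=6 (normalisation 4π/13 = 0.966644):
  m=-6: Y*=(0.040191, -0.023114)  Y=(-0.006816, -0.003829)  product (-0.000362, 0.000004)
  m=-5: Y*=(-0.158500, 0.073639)  Y=(-0.046324, 0.004514)  product (0.007010, -0.004127)
  m=-4: Y*=(0.348986, -0.126576)  Y=(-0.125373, 0.106897)  product (-0.030223, 0.053175)
  m=-3: Y*=(-0.425459, 0.113617)  Y=(-0.094584, 0.361537)  product (-0.000835, -0.164565)
  m=-2: Y*=(0.138198, -0.024288)  Y=(0.170037, 0.461500)  product (0.034708, 0.059649)
  m=-1: Y*=(0.319986, -0.027905)  Y=(0.147688, 0.102979)  product (0.050132, 0.028831)
  m=+0: Y*=(-0.244800, -0.000000)  Y=(-0.384486, 0.000000)  product (0.094122, 0.000000)
  m=+1: Y*=(-0.319986, -0.027905)  Y=(-0.147688, 0.102979)  product (0.050132, -0.028831)
  m=+2: Y*=(0.138198, 0.024288)  Y=(0.170037, -0.461500)  product (0.034708, -0.059649)
  m=+3: Y*=(0.425459, 0.113617)  Y=(0.094584, 0.361537)  product (-0.000835, 0.164565)
  m=+4: Y*=(0.348986, 0.126576)  Y=(-0.125373, -0.106897)  product (-0.030223, -0.053175)
  m=+5: Y*=(0.158500, 0.073639)  Y=(0.046324, 0.004514)  product (0.007010, 0.004127)
  m=+6: Y*=(0.040191, 0.023114)  Y=(-0.006816, 0.003829)  product (-0.000362, -0.000004)
Total Σ_m = (0.214981, 0.000000). Multiply by 0.966644: (0.207810, 0.000000). P_6(cos γ) = 0.207810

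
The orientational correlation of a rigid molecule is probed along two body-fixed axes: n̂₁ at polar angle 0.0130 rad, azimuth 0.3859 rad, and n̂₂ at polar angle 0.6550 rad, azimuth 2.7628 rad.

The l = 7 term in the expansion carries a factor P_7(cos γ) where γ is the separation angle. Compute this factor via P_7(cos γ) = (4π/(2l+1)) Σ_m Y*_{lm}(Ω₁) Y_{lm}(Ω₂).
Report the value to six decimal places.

-0.188748

Addition theorem: P_7(cos γ) = (4π/15) Σ_m Y*_{lm}(Ω₁) Y_{lm}(Ω₂), m = −7…7:
  term(m=-7) = -0.000000+0.000000i   from Y*(Ω₁)=-0.000000+0.000000i, Y(Ω₂)=+0.013732-0.007325i
  term(m=-6) = -0.000000-0.000000i   from Y*(Ω₁)=-0.000000+0.000000i, Y(Ω₂)=-0.048955+0.057890i
  term(m=-5) = +0.000000+0.000000i   from Y*(Ω₁)=-0.000000+0.000000i, Y(Ω₂)=+0.070139-0.209428i
  term(m=-4) = -0.000000+0.000000i   from Y*(Ω₁)=+0.000000+0.000000i, Y(Ω₂)=+0.023061+0.414151i
  term(m=-3) = +0.000006-0.000007i   from Y*(Ω₁)=+0.000008+0.000018i, Y(Ω₂)=-0.190027-0.409559i
  term(m=-2) = +0.000006+0.000139i   from Y*(Ω₁)=+0.000909+0.000884i, Y(Ω₂)=+0.079658+0.075346i
  term(m=-1) = +0.013665+0.013110i   from Y*(Ω₁)=+0.049178+0.019979i, Y(Ω₂)=+0.331462+0.131926i
  term(m=+0) = -0.252653+0.000000i   from Y*(Ω₁)=+1.089965-0.000000i, Y(Ω₂)=-0.231800+0.000000i
  term(m=+1) = +0.013665-0.013110i   from Y*(Ω₁)=-0.049178+0.019979i, Y(Ω₂)=-0.331462+0.131926i
  term(m=+2) = +0.000006-0.000139i   from Y*(Ω₁)=+0.000909-0.000884i, Y(Ω₂)=+0.079658-0.075346i
  term(m=+3) = +0.000006+0.000007i   from Y*(Ω₁)=-0.000008+0.000018i, Y(Ω₂)=+0.190027-0.409559i
  term(m=+4) = -0.000000-0.000000i   from Y*(Ω₁)=+0.000000-0.000000i, Y(Ω₂)=+0.023061-0.414151i
  term(m=+5) = +0.000000-0.000000i   from Y*(Ω₁)=+0.000000+0.000000i, Y(Ω₂)=-0.070139-0.209428i
  term(m=+6) = -0.000000+0.000000i   from Y*(Ω₁)=-0.000000-0.000000i, Y(Ω₂)=-0.048955-0.057890i
  term(m=+7) = -0.000000-0.000000i   from Y*(Ω₁)=+0.000000+0.000000i, Y(Ω₂)=-0.013732-0.007325i
Accumulated sum -0.225301+0.000000i; after 4π/(2l+1) scaling, -0.188748+0.000000i ⇒ P_7 = -0.188748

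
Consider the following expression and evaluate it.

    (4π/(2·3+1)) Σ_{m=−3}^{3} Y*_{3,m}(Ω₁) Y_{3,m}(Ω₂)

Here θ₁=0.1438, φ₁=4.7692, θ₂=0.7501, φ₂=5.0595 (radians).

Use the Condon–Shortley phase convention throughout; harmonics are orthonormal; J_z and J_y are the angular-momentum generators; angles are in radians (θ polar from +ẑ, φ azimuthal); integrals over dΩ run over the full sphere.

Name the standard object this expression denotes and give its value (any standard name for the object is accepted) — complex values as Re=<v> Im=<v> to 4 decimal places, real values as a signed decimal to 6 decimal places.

Legendre polynomial (addition theorem), +0.140213

This sum is the spherical-harmonic addition theorem: it equals the Legendre polynomial P_l(cos γ) of the angle γ between the two directions.
Expand P_3 via completeness: Σ_{m} conj(Y_{3,m}) at Ω₁ times Y_{3,m} at Ω₂ —
  m=-3: Y*=-0.000208+0.001210i  Y=-0.114083-0.066761i  product +0.000105-0.000124i
  m=-2: Y*=-0.020637-0.002355i  Y=-0.267058+0.222315i  product +0.006035-0.003959i
  m=-1: Y*=+0.010249-0.180207i  Y=+0.125638+0.347298i  product +0.063873-0.019081i
  m=+0: Y*=+0.700726-0.000000i  Y=-0.088366+0.000000i  product -0.061920+0.000000i
  m=+1: Y*=-0.010249-0.180207i  Y=-0.125638+0.347298i  product +0.063873+0.019081i
  m=+2: Y*=-0.020637+0.002355i  Y=-0.267058-0.222315i  product +0.006035+0.003959i
  m=+3: Y*=+0.000208+0.001210i  Y=+0.114083-0.066761i  product +0.000105+0.000124i
Σ over m = +0.078105-0.000000i; ×(4π/7) → +0.140213-0.000000i. Real part: 0.140213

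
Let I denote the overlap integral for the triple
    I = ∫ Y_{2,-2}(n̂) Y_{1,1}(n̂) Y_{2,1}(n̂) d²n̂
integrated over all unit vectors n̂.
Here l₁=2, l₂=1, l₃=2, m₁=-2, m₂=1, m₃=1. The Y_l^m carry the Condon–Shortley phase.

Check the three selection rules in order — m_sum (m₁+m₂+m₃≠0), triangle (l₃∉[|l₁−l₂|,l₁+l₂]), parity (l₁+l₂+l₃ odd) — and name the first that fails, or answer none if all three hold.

azimuthal sum: -2 + 1 + 1 = 0  ✓
1 ≤ 2 ≤ 3 (triangle on l)  ✓
L = 2 + 1 + 2 = 5 (odd)  ✗

parity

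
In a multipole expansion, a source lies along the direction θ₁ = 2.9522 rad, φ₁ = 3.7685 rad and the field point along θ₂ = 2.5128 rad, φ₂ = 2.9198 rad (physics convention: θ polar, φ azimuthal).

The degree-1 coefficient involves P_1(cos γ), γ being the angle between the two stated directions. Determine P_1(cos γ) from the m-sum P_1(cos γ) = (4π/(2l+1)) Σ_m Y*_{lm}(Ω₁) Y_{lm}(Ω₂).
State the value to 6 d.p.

Term-by-term m-sum for l=1 (normalisation 4π/3 = 4.188790):
  m=-1: (-0.052675, -0.038157) × (-0.198231, -0.044702) = (0.008736, 0.009919)  (running Σ = (0.008736, 0.009919))
  m=0: (-0.479866, -0.000000) × (-0.395152, 0.000000) = (0.189620, 0.000000)  (running Σ = (0.198356, 0.009919))
  m=1: (0.052675, -0.038157) × (0.198231, -0.044702) = (0.008736, -0.009919)  (running Σ = (0.207092, 0.000000))
Σ over m = (0.207092, 0.000000); ×(4π/3) → (0.867465, 0.000000). Real part: 0.867465

0.867465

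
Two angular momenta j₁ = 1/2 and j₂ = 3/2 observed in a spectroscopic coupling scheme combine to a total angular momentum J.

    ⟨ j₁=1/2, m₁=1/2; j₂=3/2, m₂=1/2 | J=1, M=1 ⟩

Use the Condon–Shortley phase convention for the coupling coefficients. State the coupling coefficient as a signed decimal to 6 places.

+√(1/4) = +0.500000

√[3·1!0!2!/4! · 1!0!2!1!2!0!] = √(1)
  +(−1)^0/∏(0,1,0,2,0,0)! = 1/2  (running 1/2)
⟨..|..⟩ = √(1)·(1/2) = +0.500000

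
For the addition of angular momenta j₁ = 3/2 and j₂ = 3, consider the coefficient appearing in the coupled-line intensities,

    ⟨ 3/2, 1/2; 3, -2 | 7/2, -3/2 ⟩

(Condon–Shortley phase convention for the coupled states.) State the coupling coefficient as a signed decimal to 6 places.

+0.654654  (= +√(3/7))

j₁+j₂−J=1  J+j₁−j₂=2  J−j₁+j₂=5  j₁+j₂+J+1=9
(j₁±m₁, j₂±m₂, J±M) = (2,1,1,5,2,5)
P² = 6400/21
sum k=0..1:
  [0] +1/24 = 1/24
  [1] −1/240 = -1/240
S = 3/80
C² = P²·S² = 3/7 ; C = +0.654654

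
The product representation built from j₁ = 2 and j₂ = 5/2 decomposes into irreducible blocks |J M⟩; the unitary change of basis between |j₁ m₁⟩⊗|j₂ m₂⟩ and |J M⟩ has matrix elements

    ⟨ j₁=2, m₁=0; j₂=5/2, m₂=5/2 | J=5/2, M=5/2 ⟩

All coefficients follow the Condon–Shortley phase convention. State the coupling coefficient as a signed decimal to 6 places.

+0.597614  (= +√(5/14))

√[6·2!2!3!/8! · 2!2!5!0!5!0!] = √(1440/7)
  +(−1)^2/∏(2,0,0,3,2,0)! = 1/24  (running 1/24)
⟨..|..⟩ = √(1440/7)·(1/24) = +0.597614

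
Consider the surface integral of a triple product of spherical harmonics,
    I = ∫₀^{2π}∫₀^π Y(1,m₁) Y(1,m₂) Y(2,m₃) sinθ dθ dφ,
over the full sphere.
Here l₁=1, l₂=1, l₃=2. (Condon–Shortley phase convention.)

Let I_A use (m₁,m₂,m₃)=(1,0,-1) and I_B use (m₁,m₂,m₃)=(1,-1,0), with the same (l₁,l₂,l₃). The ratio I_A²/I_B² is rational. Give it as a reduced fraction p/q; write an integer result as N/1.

Shared (l₁,l₂,l₃)=(1,1,2): N and (l;000)² cancel in I_A²/I_B².
A: Δ = 0!·2!·2!/5! = 1/30; Racah Σ t=0..0: t=0:+1/2 = 1/2; ⇒ 3j(1 1 2; 1 0 -1)² = 1/10, sgn -1
B: Δ = 0!·2!·2!/5! = 1/30; Racah Σ t=0..0: t=0:+1/4 = 1/4; ⇒ 3j(1 1 2; 1 -1 0)² = 1/30, sgn +1
I_A²/I_B² = (1/10)/(1/30) = 3/1

3/1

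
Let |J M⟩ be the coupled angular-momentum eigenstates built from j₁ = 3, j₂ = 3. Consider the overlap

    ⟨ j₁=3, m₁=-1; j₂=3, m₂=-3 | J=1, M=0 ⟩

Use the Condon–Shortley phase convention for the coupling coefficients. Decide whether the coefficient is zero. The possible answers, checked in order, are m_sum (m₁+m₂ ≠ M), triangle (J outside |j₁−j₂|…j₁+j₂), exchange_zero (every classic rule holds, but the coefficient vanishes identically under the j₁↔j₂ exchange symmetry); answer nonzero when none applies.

m-sum: m₁+m₂ = -1+(-3) = -4, M = 0  ✗ ⇒ coefficient is 0

m_sum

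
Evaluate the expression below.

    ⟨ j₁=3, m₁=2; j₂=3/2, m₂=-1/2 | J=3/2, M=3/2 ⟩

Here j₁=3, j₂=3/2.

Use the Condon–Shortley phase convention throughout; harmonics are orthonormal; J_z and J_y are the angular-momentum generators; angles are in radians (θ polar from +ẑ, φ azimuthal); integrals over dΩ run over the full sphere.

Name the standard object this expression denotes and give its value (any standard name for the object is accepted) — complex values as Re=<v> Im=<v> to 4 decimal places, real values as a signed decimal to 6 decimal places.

This is a Clebsch–Gordan (vector-coupling) coefficient.
√[4·3!3!0!/7! · 5!1!1!2!3!0!] = √(288/7)
  +(−1)^1/∏(1,2,0,0,3,0)! = -1/12  (running -1/12)
⟨..|..⟩ = √(288/7)·(-1/12) = -0.534522

Clebsch–Gordan coefficient, −√(2/7) ≈ -0.534522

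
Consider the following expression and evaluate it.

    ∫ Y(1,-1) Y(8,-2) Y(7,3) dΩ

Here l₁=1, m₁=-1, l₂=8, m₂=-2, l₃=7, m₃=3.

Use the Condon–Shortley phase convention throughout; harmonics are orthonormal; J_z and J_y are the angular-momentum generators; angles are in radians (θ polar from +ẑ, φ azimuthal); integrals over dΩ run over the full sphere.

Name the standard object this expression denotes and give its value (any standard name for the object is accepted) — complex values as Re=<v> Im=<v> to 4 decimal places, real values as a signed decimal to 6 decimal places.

Gaunt coefficient, +0.118504

This is a Gaunt coefficient — the integral of a triple product of spherical harmonics over the sphere.
Checks pass: Σm=0; 16 even; l₃=7∈[7,9].
(2·1+1)(2·8+1)(2·7+1) = 765
Δ: 2! 0! 14! / 17! → 1/2040
sum: t=1:−1/25401600 = -1/25401600
3j²(1 8 7; 0 0 0) = Δ·Π!·Σ² = 8/255  (sign +1)
sum: t=2:+1/174182400 = 1/174182400
3j²(1 8 7; -1 -2 3) = Δ·Π!·Σ² = 1/136  (sign +1)
combine: 4πI² = 765·8/255·1/136 = 3/17
take √, sign +1: I = 0.11850352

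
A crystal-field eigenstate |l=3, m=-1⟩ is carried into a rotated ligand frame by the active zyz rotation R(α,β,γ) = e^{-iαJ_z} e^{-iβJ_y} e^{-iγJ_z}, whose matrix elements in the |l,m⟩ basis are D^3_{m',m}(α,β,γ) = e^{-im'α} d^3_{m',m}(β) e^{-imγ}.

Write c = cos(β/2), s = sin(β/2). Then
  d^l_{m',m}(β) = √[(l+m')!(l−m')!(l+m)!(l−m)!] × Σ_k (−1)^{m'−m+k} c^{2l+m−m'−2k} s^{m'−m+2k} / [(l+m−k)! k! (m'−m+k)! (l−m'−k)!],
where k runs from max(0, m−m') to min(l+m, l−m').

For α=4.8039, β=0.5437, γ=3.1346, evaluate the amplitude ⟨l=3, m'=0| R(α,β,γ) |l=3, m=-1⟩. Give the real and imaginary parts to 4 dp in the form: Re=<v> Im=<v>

Re=0.5963 Im=-0.0042

D^3_{0,-1}(4.8039,0.5437,3.1346) = e^{-i·0·4.8039}·d^3_{0,-1}(0.5437)·e^{-i·-1·3.1346}. Compute d first:
Half-angle: c=0.963276, s=0.268514. N=√(6·6·2·24)=41.569219
The bounds max(0,m−m')=0 and min(l+m,l−m')=2 give 3 terms
  k=0: (−1)^1·41.5692/(12)·0.9633^5·0.2685^1 = -0.771455
  k=1: (−1)^2·41.5692/(4)·0.9633^3·0.2685^3 = +0.179831
  k=2: (−1)^3·41.5692/(12)·0.9633^1·0.2685^5 = -0.004658
d^3_{0,-1}(0.5437) = -0.771455 +0.179831 -0.004658 = -0.596282
Phases: e^{-i·(0)·4.8039}=+1.000000+0.000000i, e^{-i·(-1)·3.1346}=-0.999976+0.006993i ⇒ D=+0.596267-0.004170i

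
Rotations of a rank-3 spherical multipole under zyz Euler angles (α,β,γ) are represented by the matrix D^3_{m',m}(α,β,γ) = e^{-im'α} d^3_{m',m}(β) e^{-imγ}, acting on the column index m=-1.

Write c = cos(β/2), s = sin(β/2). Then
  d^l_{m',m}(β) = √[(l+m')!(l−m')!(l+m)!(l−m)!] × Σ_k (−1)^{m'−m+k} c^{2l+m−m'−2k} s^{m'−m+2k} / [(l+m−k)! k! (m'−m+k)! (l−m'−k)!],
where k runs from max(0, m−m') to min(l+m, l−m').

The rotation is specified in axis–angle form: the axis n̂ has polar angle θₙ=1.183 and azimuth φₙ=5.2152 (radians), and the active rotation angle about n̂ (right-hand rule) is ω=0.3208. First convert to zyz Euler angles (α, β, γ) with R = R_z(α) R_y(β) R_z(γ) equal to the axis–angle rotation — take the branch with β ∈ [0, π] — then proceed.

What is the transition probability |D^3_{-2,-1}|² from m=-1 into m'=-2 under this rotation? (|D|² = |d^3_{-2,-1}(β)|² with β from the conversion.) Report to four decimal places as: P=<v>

P=0.1786

Axis–angle → zyz. n̂ = (sinθₙcosφₙ, sinθₙsinφₙ, cosθₙ) = (+0.446108, -0.811167, +0.378149), ω = 0.3208.
R = I cosω + sinω [n̂]ₓ + (1−cosω) n̂n̂ᵀ gives
  R = [+0.959136, -0.137701, -0.247176; +0.100779, +0.982552, -0.156318; +0.264388, +0.125020, +0.956279]
β = atan2(√(R₁₃²+R₂₃²), R₃₃) = 0.296795; α = atan2(R₂₃, R₁₃) mod 2π = 3.705508; γ = atan2(R₃₂, −R₃₁) mod 2π = 2.699886
D^3_{-2,-1}(3.7055,0.2968,2.6999) = e^{-i·-2·3.7055}·d^3_{-2,-1}(0.2968)·e^{-i·-1·2.6999}. Compute d first:
Half-angle: c=0.989009, s=0.147854. N=√(1·120·2·24)=75.894664
Admissible k: 1..2 (factorial args all ≥0)
  k=1: (−1)^0·75.8947/(24)·0.9890^5·0.1479^1 = +0.442419
  k=2: (−1)^1·75.8947/(12)·0.9890^3·0.1479^3 = -0.019775
d^3_{-2,-1}(0.2968) = +0.442419 -0.019775 = +0.422643
|D^3_{-2,-1}|² = |d^3_{-2,-1}(β)|² = (+0.422643)² = 0.178627 (the z-rotation phases have unit modulus)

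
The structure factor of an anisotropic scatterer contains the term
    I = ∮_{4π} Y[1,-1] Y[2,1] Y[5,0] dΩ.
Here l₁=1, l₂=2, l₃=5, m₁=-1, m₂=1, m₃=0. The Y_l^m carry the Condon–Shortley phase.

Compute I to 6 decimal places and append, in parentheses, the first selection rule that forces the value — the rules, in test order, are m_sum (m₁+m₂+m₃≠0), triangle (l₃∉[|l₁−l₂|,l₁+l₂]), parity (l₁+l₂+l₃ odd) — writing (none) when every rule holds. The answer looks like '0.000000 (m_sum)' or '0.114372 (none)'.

0.000000 (triangle)

triangle: need 1≤l₃≤3, have 5; I=0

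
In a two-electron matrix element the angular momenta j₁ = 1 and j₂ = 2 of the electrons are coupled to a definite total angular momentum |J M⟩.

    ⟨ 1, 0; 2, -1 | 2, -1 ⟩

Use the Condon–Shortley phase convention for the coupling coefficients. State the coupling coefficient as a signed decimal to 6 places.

+√(1/6) = +0.408248

√[5·1!1!3!/6! · 1!1!1!3!1!3!] = √(3/2)
  +(−1)^0/∏(0,1,1,1,0,2)! = 1/2  (running 1/2)
  +(−1)^1/∏(1,0,0,0,1,3)! = -1/6  (running 1/3)
⟨..|..⟩ = √(3/2)·(1/3) = +0.408248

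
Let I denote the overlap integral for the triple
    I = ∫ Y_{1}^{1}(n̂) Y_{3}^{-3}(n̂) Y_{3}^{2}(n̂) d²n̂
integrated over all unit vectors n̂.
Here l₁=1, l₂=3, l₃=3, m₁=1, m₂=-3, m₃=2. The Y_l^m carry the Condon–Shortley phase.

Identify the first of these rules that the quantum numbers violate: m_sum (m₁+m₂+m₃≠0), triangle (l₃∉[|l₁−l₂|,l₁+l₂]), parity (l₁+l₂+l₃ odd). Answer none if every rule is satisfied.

m₁+m₂+m₃ = 1 − 3 + 2 = 0  ✓
triangle: |1−3|=2 ≤ l₃=3 ≤ 1+3=4  ✓
parity: l₁+l₂+l₃ = 7 is odd  ✗

parity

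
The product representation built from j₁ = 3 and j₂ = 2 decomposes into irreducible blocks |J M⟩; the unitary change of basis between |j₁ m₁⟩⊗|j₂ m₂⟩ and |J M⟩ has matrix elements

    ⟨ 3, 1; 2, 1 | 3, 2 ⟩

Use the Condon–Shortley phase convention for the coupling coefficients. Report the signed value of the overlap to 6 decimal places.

−√(1/4) ≈ -0.500000

j₁+j₂−J=2  J+j₁−j₂=4  J−j₁+j₂=2  j₁+j₂+J+1=9
(j₁±m₁, j₂±m₂, J±M) = (4,2,3,1,5,1)
P² = 64
sum k=1..2:
  [1] −1/12 = -1/12
  [2] +1/48 = 1/48
S = -1/16
C² = P²·S² = 1/4 ; C = -0.500000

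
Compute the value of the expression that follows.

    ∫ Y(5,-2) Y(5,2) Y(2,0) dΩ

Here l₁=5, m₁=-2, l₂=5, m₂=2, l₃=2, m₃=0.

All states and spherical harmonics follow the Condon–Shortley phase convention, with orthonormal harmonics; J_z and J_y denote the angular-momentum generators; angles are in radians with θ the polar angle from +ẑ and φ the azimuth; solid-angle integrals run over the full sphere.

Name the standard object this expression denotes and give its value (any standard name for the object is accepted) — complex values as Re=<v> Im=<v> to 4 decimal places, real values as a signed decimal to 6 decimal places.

Gaunt coefficient, +0.097044

This is a Gaunt coefficient — the integral of a triple product of spherical harmonics over the sphere.
Rules hold: Σm=0, L=12 even, 0≤2≤10.
N = 11·11·5 = 605
Δ = 8!·2!·2!/13! = 1/38610
Racah Σ t=3..5: t=3:−1/2880 t=4:+1/576 t=5:−1/2880 = 1/960
⇒ 3j(5 5 2; 0 0 0)² = 10/429, sgn +1
Racah Σ t=5..7: t=5:−1/2880 t=6:+1/1440 t=7:−1/20160 = 1/3360
⇒ 3j(5 5 2; -2 2 0)² = 6/715, sgn +1
4πI² = N·(3j₀)²·(3jₘ)² = 20/169
I = +1·√(0.118343/4π) = 0.09704356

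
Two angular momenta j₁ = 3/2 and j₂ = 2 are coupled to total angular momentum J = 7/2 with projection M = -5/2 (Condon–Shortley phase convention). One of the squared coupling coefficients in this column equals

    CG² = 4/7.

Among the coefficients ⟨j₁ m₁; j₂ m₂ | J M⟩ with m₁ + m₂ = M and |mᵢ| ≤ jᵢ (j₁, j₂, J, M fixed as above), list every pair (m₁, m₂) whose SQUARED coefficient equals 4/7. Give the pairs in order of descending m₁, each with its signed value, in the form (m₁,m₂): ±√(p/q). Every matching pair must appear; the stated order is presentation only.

(-3/2,-1): +√(4/7)

Admissible pairs with m₁+m₂ = M = -5/2: (-3/2,-1), (-1/2,-2)
  (m₁,m₂)=(-1/2,-2): CG² = 3/7, CG = +√(3/7)
  (m₁,m₂)=(-3/2,-1): CG² = 4/7, CG = +√(4/7)   ← matches the target
Pairs with CG² = 4/7: (-3/2,-1): +√(4/7)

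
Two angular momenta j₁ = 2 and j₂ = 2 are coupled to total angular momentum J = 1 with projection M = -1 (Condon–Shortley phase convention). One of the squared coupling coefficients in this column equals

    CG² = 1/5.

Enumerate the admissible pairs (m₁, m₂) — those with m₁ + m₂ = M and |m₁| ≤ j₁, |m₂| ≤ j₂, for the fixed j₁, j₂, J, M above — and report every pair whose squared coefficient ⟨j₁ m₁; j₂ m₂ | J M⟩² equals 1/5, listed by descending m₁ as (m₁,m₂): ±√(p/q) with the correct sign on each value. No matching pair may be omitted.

(1,-2): +√(1/5); (-2,1): −√(1/5)

Admissible pairs with m₁+m₂ = M = -1: (-2,1), (-1,0), (0,-1), (1,-2)
  (m₁,m₂)=(1,-2): CG² = 1/5, CG = +√(1/5)   ← matches the target
  (m₁,m₂)=(0,-1): CG² = 3/10, CG = −√(3/10)
  (m₁,m₂)=(-1,0): CG² = 3/10, CG = +√(3/10)
  (m₁,m₂)=(-2,1): CG² = 1/5, CG = −√(1/5)   ← matches the target
Pairs with CG² = 1/5: (1,-2): +√(1/5); (-2,1): −√(1/5)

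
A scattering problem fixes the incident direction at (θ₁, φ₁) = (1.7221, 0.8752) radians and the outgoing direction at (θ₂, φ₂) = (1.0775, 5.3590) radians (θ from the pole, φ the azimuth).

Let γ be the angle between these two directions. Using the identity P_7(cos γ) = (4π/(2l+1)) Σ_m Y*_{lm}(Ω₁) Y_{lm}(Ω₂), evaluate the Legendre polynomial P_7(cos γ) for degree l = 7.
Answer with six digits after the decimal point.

Addition theorem: P_7(cos γ) = (4π/15) Σ_m Y*_{lm}(Ω₁) Y_{lm}(Ω₂), m = −7…7:
  m=-7: (0.455736, -0.072044) × (0.202069, 0.038048) = (0.094831, 0.002782)  (running Σ = (0.094831, 0.002782))
  m=-6: (-0.135062, 0.225927) × (0.305990, -0.278317) = (0.021552, 0.106721)  (running Σ = (0.116383, 0.109503))
  m=-5: (0.080580, 0.230441) × (-0.034019, -0.370907) = (0.082731, -0.037727)  (running Σ = (0.199114, 0.071776))
  m=-4: (-0.267493, -0.100443) × (0.015103, 0.009367) = (-0.003099, -0.004023)  (running Σ = (0.196015, 0.067753))
  m=-3: (-0.146368, 0.083027) × (0.324972, -0.125685) = (-0.037130, 0.045378)  (running Σ = (0.158884, 0.113131))
  m=-2: (0.051771, -0.285147) × (0.038988, -0.136834) = (-0.036999, -0.018201)  (running Σ = (0.121885, 0.094930))
  m=-1: (-0.088354, -0.105840) × (0.176913, 0.234362) = (0.009174, -0.039431)  (running Σ = (0.131059, 0.055498))
  m=0: (0.290204, -0.000000) × (0.181908, 0.000000) = (0.052791, 0.000000)  (running Σ = (0.183850, 0.055498))
  m=1: (0.088354, -0.105840) × (-0.176913, 0.234362) = (0.009174, 0.039431)  (running Σ = (0.193024, 0.094930))
  m=2: (0.051771, 0.285147) × (0.038988, 0.136834) = (-0.036999, 0.018201)  (running Σ = (0.156024, 0.113131))
  m=3: (0.146368, 0.083027) × (-0.324972, -0.125685) = (-0.037130, -0.045378)  (running Σ = (0.118894, 0.067753))
  m=4: (-0.267493, 0.100443) × (0.015103, -0.009367) = (-0.003099, 0.004023)  (running Σ = (0.115795, 0.071776))
  m=5: (-0.080580, 0.230441) × (0.034019, -0.370907) = (0.082731, 0.037727)  (running Σ = (0.198526, 0.109503))
  m=6: (-0.135062, -0.225927) × (0.305990, 0.278317) = (0.021552, -0.106721)  (running Σ = (0.220078, 0.002782))
  m=7: (-0.455736, -0.072044) × (-0.202069, 0.038048) = (0.094831, -0.002782)  (running Σ = (0.314909, 0.000000))
Total Σ_m = (0.314909, 0.000000). Multiply by 0.837758: (0.263817, 0.000000). P_7(cos γ) = 0.263817

0.263817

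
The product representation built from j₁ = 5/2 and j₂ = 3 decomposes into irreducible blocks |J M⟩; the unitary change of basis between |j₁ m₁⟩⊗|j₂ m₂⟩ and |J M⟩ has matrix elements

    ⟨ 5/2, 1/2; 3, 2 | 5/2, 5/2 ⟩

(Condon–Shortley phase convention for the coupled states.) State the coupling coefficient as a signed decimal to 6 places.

+0.597614

j₁+j₂−J=3  J+j₁−j₂=2  J−j₁+j₂=3  j₁+j₂+J+1=9
(j₁±m₁, j₂±m₂, J±M) = (3,2,5,1,5,0)
P² = 1440/7
sum k=2..2:
  [2] +1/24 = 1/24
S = 1/24
C² = P²·S² = 5/14 ; C = +0.597614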